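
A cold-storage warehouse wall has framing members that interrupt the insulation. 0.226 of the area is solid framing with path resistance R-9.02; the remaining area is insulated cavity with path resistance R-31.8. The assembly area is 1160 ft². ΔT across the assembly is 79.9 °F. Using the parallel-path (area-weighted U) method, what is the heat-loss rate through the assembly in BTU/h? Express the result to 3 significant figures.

4580 BTU/h

U_eff = 0.774/31.8 + 0.226/9.02 = 0.02434 + 0.02506 = 0.0494
R_eff = 1/U_eff = 20.24 ft²·°F·h/BTU
Q = 1160 × 79.9 / 20.24 = 4578 BTU/h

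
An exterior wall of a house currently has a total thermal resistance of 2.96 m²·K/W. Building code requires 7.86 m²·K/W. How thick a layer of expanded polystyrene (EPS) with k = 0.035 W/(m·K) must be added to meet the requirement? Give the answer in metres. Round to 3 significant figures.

0.172 m

ΔR = 7.86 − 2.96 = 4.9 m²·K/W
L = ΔR × k = 4.9 × 0.035 = 0.1715 m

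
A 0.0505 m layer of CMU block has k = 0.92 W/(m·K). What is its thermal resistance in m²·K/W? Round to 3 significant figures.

R = L/k = 0.0505/0.92 = 0.05489 m²·K/W

0.0549 m²·K/W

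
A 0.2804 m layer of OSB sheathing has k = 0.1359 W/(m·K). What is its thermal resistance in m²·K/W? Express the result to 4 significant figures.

2.063 m²·K/W

R = L/k = 0.2804/0.1359 = 2.0633 m²·K/W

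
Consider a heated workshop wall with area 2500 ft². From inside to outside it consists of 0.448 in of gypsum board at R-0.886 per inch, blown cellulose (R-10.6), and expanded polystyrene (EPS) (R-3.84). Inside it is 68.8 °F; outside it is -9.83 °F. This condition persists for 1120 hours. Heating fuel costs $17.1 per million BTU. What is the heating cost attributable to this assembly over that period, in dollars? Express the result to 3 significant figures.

254 dollars

0.448 × 0.886 = 0.3969
R_total = 0.3969 + 10.6 + 3.84 = 14.84 ft²·°F·h/BTU
Q = 2500 × (68.8 − (-9.83)) / 14.84 = 13250 BTU/h
E = 13250 × 1120 = 14840000 BTU
Cost = 14840000/10⁶ × 17.1 = $253.7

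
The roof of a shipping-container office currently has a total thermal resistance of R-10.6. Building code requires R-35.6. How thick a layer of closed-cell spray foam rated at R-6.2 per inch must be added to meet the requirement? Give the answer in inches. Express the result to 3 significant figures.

ΔR = 35.6 − 10.6 = 25 ft²·°F·h/BTU
L = ΔR / (R/in) = 25/6.2 = 4.032 in

4.03 in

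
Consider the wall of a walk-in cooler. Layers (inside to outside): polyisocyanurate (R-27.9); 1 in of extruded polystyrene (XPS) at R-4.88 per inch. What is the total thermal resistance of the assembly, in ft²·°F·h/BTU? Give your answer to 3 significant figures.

1 × 4.88 = 4.88
R_total = 27.9 + 4.88 = 32.78 ft²·°F·h/BTU

32.8 ft²·°F·h/BTU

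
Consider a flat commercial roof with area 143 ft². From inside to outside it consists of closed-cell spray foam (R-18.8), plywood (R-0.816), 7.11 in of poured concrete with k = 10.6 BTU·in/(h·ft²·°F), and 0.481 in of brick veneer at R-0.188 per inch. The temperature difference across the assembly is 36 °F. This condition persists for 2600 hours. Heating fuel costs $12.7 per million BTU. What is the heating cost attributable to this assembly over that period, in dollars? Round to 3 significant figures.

8.34 dollars

7.11/10.6 = 0.6708
0.481 × 0.188 = 0.09043
R_total = 18.8 + 0.816 + 0.6708 + 0.09043 = 20.38 ft²·°F·h/BTU
Q = 143 × 36 / 20.38 = 252.6 BTU/h
E = 252.6 × 2600 = 656900 BTU
Cost = 656900/10⁶ × 12.7 = $8.342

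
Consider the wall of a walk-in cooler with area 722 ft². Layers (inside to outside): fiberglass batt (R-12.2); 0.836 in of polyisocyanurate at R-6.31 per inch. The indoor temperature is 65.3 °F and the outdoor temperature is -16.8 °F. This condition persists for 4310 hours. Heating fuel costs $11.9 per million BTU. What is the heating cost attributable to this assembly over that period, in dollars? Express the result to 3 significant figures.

174 dollars

0.836 × 6.31 = 5.275
R_total = 12.2 + 5.275 = 17.48 ft²·°F·h/BTU
Q = 722 × (65.3 − (-16.8)) / 17.48 = 3392 BTU/h
E = 3392 × 4310 = 14620000 BTU
Cost = 14620000/10⁶ × 11.9 = $174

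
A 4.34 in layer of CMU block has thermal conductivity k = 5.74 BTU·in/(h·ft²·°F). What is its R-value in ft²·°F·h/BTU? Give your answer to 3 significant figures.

R = L/k = 4.34/5.74 = 0.7561 ft²·°F·h/BTU

0.756 ft²·°F·h/BTU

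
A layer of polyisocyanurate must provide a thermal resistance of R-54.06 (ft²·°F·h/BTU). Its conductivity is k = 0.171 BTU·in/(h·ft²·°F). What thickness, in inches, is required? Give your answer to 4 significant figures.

L = R × k = 54.06 × 0.171 = 9.2443 in

9.244 in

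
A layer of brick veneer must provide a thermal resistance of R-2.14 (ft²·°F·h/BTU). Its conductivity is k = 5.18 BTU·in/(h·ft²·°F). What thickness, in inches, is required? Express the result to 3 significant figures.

11.1 in

L = R × k = 2.14 × 5.18 = 11.09 in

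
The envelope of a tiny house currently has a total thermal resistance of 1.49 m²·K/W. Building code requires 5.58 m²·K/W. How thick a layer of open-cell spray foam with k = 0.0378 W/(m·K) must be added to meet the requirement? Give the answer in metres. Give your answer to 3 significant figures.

ΔR = 5.58 − 1.49 = 4.09 m²·K/W
L = ΔR × k = 4.09 × 0.0378 = 0.1546 m

0.155 m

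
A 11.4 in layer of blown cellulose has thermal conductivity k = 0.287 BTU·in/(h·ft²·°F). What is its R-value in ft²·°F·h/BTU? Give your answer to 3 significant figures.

R = L/k = 11.4/0.287 = 39.72 ft²·°F·h/BTU

39.7 ft²·°F·h/BTU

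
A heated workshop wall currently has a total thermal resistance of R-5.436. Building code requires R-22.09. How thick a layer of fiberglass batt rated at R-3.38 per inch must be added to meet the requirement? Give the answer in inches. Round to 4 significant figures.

ΔR = 22.09 − 5.436 = 16.654 ft²·°F·h/BTU
L = ΔR / (R/in) = 16.654/3.38 = 4.9272 in

4.927 in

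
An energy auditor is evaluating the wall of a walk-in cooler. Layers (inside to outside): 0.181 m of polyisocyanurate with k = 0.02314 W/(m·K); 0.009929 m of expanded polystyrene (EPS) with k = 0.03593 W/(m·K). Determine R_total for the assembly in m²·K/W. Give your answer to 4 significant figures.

0.181/0.02314 = 7.822
0.009929/0.03593 = 0.27634
R_total = 7.822 + 0.27634 = 8.0983 m²·K/W

8.098 m²·K/W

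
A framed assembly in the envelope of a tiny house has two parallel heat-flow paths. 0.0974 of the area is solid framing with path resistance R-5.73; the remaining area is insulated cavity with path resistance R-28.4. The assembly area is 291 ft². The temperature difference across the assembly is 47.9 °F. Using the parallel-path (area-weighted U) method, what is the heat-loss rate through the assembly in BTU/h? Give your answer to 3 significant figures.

680 BTU/h

U_eff = 0.9026/28.4 + 0.0974/5.73 = 0.03178 + 0.017 = 0.04878
R_eff = 1/U_eff = 20.5 ft²·°F·h/BTU
Q = 291 × 47.9 / 20.5 = 679.9 BTU/h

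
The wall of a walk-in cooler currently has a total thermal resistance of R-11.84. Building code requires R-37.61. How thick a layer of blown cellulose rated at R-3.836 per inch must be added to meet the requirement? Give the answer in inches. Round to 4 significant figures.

6.718 in

ΔR = 37.61 − 11.84 = 25.77 ft²·°F·h/BTU
L = ΔR / (R/in) = 25.77/3.836 = 6.7179 in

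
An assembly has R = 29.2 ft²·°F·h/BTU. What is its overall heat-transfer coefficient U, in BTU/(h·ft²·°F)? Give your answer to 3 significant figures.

U = 1/R = 1/29.2 = 0.03425

0.0342 BTU/(h·ft²·°F)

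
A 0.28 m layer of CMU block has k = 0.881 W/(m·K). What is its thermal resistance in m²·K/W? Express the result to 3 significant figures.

R = L/k = 0.28/0.881 = 0.3178 m²·K/W

0.318 m²·K/W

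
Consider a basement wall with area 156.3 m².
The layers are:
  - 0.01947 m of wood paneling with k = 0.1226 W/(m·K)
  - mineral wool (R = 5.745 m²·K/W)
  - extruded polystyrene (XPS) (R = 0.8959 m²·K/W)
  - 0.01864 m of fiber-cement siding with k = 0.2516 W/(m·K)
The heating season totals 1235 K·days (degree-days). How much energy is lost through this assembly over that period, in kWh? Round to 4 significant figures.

674.0 kWh

0.01947/0.1226 = 0.15881
0.01864/0.2516 = 0.074086
R_total = 0.15881 + 5.745 + 0.8959 + 0.074086 = 6.8738 m²·K/W
E = A × HDD × 24 / R / 1000 = 156.3 × 1235 × 24 / 6.8738 / 1000 = 673.97 kWh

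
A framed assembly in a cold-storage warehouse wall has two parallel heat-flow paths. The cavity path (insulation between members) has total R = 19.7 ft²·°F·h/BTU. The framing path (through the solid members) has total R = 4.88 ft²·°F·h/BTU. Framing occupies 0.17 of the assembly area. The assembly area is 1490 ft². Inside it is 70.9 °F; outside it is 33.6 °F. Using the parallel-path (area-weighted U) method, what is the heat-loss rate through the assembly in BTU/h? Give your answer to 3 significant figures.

4280 BTU/h

U_eff = 0.83/19.7 + 0.17/4.88 = 0.04213 + 0.03484 = 0.07697
R_eff = 1/U_eff = 12.99 ft²·°F·h/BTU
Q = 1490 × (70.9 − 33.6) / 12.99 = 4278 BTU/h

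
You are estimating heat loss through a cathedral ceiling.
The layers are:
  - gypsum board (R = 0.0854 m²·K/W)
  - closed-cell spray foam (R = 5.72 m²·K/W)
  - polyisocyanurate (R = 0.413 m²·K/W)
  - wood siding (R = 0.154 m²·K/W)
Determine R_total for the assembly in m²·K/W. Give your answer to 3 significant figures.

6.37 m²·K/W

R_total = 0.0854 + 5.72 + 0.413 + 0.154 = 6.372 m²·K/W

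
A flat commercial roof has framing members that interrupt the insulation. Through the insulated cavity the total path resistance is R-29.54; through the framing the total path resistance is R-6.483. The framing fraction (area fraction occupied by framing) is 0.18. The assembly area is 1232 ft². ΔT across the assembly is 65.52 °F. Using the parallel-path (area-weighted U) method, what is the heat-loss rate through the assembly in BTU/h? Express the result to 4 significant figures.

U_eff = 0.82/29.54 + 0.18/6.483 = 0.027759 + 0.027765 = 0.055524
R_eff = 1/U_eff = 18.01 ft²·°F·h/BTU
Q = 1232 × 65.52 / 18.01 = 4481.9 BTU/h

4482 BTU/h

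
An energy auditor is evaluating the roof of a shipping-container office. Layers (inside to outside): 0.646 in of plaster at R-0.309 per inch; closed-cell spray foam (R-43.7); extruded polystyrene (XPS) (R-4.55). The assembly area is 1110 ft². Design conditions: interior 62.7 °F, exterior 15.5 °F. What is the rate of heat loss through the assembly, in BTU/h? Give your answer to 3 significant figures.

0.646 × 0.309 = 0.1996
R_total = 0.1996 + 43.7 + 4.55 = 48.45 ft²·°F·h/BTU
Q = A·ΔT/R = 1110 × (62.7 − 15.5) / 48.45 = 1081 BTU/h

1080 BTU/h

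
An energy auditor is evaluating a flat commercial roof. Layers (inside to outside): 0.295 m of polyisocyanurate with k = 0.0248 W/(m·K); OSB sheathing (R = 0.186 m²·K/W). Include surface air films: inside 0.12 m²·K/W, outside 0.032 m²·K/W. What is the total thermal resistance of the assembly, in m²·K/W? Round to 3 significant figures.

0.295/0.0248 = 11.9
R_total = 0.12 + 11.9 + 0.186 + 0.032 = 12.23 m²·K/W

12.2 m²·K/W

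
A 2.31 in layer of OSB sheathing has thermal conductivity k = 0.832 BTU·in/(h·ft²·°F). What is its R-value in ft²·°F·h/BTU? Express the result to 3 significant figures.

2.78 ft²·°F·h/BTU

R = L/k = 2.31/0.832 = 2.776 ft²·°F·h/BTU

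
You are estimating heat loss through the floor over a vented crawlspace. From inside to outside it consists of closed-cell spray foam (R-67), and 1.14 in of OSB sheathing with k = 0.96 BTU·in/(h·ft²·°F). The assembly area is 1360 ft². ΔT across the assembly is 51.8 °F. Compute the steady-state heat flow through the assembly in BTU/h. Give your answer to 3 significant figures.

1.14/0.96 = 1.188
R_total = 67 + 1.188 = 68.19 ft²·°F·h/BTU
Q = A·ΔT/R = 1360 × 51.8 / 68.19 = 1033 BTU/h

1030 BTU/h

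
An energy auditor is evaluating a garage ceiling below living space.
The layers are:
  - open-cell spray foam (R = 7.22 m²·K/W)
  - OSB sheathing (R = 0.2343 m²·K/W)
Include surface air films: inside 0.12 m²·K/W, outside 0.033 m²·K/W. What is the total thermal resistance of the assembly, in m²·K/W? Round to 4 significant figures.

7.607 m²·K/W

R_total = 0.12 + 7.22 + 0.2343 + 0.033 = 7.6073 m²·K/W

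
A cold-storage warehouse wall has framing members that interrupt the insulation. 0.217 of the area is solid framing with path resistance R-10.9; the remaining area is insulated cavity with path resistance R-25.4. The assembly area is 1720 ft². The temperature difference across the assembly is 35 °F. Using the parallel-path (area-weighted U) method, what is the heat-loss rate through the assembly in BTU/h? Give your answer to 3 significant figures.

3050 BTU/h

U_eff = 0.783/25.4 + 0.217/10.9 = 0.03083 + 0.01991 = 0.05074
R_eff = 1/U_eff = 19.71 ft²·°F·h/BTU
Q = 1720 × 35 / 19.71 = 3054 BTU/h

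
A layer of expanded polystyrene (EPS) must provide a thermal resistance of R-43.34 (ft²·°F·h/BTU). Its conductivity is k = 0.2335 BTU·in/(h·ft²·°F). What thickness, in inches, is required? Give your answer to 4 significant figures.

L = R × k = 43.34 × 0.2335 = 10.12 in

10.12 in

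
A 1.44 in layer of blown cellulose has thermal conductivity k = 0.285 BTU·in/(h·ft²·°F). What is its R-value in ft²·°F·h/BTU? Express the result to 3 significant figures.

5.05 ft²·°F·h/BTU

R = L/k = 1.44/0.285 = 5.053 ft²·°F·h/BTU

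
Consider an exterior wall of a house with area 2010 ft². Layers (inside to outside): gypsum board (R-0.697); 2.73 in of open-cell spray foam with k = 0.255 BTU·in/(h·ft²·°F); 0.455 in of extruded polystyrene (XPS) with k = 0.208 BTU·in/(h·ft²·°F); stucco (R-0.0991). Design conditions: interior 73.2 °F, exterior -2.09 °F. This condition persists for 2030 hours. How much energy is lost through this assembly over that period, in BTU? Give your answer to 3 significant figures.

2.73/0.255 = 10.71
0.455/0.208 = 2.188
R_total = 0.697 + 10.71 + 2.188 + 0.0991 = 13.69 ft²·°F·h/BTU
Q = 2010 × (73.2 − (-2.09)) / 13.69 = 11050 BTU/h
E = 11050 × 2030 = 22440000 BTU

22400000 BTU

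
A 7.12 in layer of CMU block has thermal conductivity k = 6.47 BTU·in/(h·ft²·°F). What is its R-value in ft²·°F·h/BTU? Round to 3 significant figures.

R = L/k = 7.12/6.47 = 1.1 ft²·°F·h/BTU

1.10 ft²·°F·h/BTU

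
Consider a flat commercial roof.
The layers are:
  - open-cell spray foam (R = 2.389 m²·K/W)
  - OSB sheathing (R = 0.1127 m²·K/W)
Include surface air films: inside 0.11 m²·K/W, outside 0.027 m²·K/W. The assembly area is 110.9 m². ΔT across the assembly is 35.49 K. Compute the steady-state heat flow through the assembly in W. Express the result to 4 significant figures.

1492 W

R_total = 0.11 + 2.389 + 0.1127 + 0.027 = 2.6387 m²·K/W
Q = A·ΔT/R = 110.9 × 35.49 / 2.6387 = 1491.6 W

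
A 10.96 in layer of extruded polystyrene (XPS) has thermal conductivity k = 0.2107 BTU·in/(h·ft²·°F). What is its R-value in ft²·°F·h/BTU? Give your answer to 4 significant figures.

R = L/k = 10.96/0.2107 = 52.017 ft²·°F·h/BTU

52.02 ft²·°F·h/BTU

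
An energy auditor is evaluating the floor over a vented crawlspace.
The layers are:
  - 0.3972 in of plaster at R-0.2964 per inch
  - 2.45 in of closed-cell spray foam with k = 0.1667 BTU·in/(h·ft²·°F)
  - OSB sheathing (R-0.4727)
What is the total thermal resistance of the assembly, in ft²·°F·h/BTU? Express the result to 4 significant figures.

15.29 ft²·°F·h/BTU

0.3972 × 0.2964 = 0.11773
2.45/0.1667 = 14.697
R_total = 0.11773 + 14.697 + 0.4727 = 15.287 ft²·°F·h/BTU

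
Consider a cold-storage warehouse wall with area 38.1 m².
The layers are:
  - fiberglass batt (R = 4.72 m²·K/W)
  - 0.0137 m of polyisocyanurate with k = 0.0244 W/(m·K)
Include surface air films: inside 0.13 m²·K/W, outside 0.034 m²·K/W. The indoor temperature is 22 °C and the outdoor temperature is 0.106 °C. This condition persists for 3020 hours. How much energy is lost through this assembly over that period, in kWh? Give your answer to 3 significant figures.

463 kWh

0.0137/0.0244 = 0.5615
R_total = 0.13 + 4.72 + 0.5615 + 0.034 = 5.445 m²·K/W
Q = 38.1 × (22 − 0.106) / 5.445 = 153.2 W
E = 153.2 W × 3020 h / 1000 = 462.6 kWh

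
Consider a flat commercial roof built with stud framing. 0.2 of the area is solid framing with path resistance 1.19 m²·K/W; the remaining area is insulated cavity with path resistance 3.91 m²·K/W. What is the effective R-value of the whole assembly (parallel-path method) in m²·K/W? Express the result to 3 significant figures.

2.68 m²·K/W

U_eff = 0.8/3.91 + 0.2/1.19 = 0.2046 + 0.1681 = 0.3727
R_eff = 1/U_eff = 2.683 m²·K/W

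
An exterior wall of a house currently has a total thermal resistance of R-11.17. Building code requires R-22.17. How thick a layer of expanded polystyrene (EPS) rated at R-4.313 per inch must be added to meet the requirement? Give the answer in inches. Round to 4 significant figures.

ΔR = 22.17 − 11.17 = 11 ft²·°F·h/BTU
L = ΔR / (R/in) = 11/4.313 = 2.5504 in

2.550 in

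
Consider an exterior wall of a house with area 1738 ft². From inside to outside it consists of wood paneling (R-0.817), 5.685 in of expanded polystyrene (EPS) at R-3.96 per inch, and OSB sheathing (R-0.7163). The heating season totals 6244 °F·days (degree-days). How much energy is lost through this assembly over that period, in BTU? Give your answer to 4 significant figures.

5.685 × 3.96 = 22.513
R_total = 0.817 + 22.513 + 0.7163 = 24.046 ft²·°F·h/BTU
E = A × HDD × 24 / R = 1738 × 6244 × 24 / 24.046 = 10831000 BTU

10830000 BTU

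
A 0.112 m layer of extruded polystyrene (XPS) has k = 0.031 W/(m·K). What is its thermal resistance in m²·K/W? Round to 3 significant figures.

3.61 m²·K/W

R = L/k = 0.112/0.031 = 3.613 m²·K/W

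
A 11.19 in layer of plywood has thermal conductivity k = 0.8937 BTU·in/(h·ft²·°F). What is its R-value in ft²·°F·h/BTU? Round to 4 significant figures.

12.52 ft²·°F·h/BTU

R = L/k = 11.19/0.8937 = 12.521 ft²·°F·h/BTU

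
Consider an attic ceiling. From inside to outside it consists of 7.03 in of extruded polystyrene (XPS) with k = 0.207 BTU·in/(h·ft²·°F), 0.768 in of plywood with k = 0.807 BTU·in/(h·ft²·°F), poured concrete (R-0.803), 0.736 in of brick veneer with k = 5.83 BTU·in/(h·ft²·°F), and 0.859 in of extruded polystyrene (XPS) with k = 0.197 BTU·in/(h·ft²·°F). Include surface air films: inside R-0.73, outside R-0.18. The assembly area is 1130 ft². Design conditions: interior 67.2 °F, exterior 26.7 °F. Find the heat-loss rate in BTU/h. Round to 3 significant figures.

7.03/0.207 = 33.96
0.768/0.807 = 0.9517
0.736/5.83 = 0.1262
0.859/0.197 = 4.36
R_total = 0.73 + 33.96 + 0.9517 + 0.803 + 0.1262 + 4.36 + 0.18 = 41.11 ft²·°F·h/BTU
Q = A·ΔT/R = 1130 × (67.2 − 26.7) / 41.11 = 1113 BTU/h

1110 BTU/h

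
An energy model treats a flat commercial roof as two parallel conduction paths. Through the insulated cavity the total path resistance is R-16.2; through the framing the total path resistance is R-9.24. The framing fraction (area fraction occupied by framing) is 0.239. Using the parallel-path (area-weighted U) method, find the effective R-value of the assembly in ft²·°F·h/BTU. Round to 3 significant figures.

U_eff = 0.761/16.2 + 0.239/9.24 = 0.04698 + 0.02587 = 0.07284
R_eff = 1/U_eff = 13.73 ft²·°F·h/BTU

13.7 ft²·°F·h/BTU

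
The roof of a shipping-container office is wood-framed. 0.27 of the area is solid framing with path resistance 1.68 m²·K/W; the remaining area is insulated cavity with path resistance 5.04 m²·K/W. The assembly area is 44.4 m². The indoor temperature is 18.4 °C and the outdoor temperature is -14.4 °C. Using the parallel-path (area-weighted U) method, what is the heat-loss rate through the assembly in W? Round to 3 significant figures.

445 W

U_eff = 0.73/5.04 + 0.27/1.68 = 0.1448 + 0.1607 = 0.3056
R_eff = 1/U_eff = 3.273 m²·K/W
Q = 44.4 × (18.4 − (-14.4)) / 3.273 = 445 W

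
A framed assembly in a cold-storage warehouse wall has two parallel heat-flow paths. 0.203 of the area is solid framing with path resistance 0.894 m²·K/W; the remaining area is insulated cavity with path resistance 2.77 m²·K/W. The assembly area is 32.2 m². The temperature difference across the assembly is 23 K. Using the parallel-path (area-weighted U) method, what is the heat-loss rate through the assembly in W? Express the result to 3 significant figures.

381 W

U_eff = 0.797/2.77 + 0.203/0.894 = 0.2877 + 0.2271 = 0.5148
R_eff = 1/U_eff = 1.943 m²·K/W
Q = 32.2 × 23 / 1.943 = 381.3 W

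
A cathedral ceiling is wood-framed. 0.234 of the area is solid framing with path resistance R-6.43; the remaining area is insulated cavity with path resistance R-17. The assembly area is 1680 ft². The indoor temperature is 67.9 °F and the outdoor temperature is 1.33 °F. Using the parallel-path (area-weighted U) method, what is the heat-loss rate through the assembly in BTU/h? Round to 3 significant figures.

U_eff = 0.766/17 + 0.234/6.43 = 0.04506 + 0.03639 = 0.08145
R_eff = 1/U_eff = 12.28 ft²·°F·h/BTU
Q = 1680 × (67.9 − 1.33) / 12.28 = 9109 BTU/h

9110 BTU/h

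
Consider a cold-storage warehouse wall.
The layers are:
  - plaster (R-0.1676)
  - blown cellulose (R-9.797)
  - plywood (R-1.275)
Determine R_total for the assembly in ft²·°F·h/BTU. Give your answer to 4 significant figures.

R_total = 0.1676 + 9.797 + 1.275 = 11.24 ft²·°F·h/BTU

11.24 ft²·°F·h/BTU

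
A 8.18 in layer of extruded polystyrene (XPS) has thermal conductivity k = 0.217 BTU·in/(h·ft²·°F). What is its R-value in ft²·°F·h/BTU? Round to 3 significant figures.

R = L/k = 8.18/0.217 = 37.7 ft²·°F·h/BTU

37.7 ft²·°F·h/BTU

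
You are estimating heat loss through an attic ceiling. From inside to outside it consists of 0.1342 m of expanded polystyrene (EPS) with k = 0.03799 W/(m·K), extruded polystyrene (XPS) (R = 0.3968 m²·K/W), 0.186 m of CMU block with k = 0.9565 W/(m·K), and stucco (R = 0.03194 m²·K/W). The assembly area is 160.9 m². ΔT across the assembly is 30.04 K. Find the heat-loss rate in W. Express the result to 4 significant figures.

0.1342/0.03799 = 3.5325
0.186/0.9565 = 0.19446
R_total = 3.5325 + 0.3968 + 0.19446 + 0.03194 = 4.1557 m²·K/W
Q = A·ΔT/R = 160.9 × 30.04 / 4.1557 = 1163.1 W

1163 W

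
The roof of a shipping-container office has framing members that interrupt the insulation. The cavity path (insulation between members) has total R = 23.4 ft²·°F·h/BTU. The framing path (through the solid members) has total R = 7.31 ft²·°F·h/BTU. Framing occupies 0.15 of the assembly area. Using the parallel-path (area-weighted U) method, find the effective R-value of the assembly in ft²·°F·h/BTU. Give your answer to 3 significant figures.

17.6 ft²·°F·h/BTU

U_eff = 0.85/23.4 + 0.15/7.31 = 0.03632 + 0.02052 = 0.05684
R_eff = 1/U_eff = 17.59 ft²·°F·h/BTU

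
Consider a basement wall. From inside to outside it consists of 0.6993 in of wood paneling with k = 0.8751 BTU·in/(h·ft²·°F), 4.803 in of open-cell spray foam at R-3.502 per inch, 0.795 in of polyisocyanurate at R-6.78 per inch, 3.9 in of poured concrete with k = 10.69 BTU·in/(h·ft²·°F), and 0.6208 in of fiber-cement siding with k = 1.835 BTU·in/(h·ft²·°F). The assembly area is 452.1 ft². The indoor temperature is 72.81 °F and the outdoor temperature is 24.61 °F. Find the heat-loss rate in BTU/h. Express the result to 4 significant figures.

919.0 BTU/h

0.6993/0.8751 = 0.79911
4.803 × 3.502 = 16.82
0.795 × 6.78 = 5.3901
3.9/10.69 = 0.36483
0.6208/1.835 = 0.33831
R_total = 0.79911 + 16.82 + 5.3901 + 0.36483 + 0.33831 = 23.712 ft²·°F·h/BTU
Q = A·ΔT/R = 452.1 × (72.81 − 24.61) / 23.712 = 918.98 BTU/h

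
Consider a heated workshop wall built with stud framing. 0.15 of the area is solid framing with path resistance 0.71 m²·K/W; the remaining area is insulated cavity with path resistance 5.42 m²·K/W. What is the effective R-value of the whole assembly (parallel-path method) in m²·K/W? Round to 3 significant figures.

U_eff = 0.85/5.42 + 0.15/0.71 = 0.1568 + 0.2113 = 0.3681
R_eff = 1/U_eff = 2.717 m²·K/W

2.72 m²·K/W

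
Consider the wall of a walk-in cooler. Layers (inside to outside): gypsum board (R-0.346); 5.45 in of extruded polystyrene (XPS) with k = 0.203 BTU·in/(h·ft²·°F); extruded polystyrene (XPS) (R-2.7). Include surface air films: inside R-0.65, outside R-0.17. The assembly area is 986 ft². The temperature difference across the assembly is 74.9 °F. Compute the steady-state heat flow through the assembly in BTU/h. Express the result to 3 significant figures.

5.45/0.203 = 26.85
R_total = 0.65 + 0.346 + 26.85 + 2.7 + 0.17 = 30.71 ft²·°F·h/BTU
Q = A·ΔT/R = 986 × 74.9 / 30.71 = 2405 BTU/h

2400 BTU/h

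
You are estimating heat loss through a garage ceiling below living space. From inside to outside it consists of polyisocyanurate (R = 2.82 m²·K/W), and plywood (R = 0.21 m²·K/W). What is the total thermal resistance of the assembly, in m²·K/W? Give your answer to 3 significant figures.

3.03 m²·K/W

R_total = 2.82 + 0.21 = 3.03 m²·K/W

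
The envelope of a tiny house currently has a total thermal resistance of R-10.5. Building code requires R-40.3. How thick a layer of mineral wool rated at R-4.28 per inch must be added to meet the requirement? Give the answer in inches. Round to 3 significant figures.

6.96 in

ΔR = 40.3 − 10.5 = 29.8 ft²·°F·h/BTU
L = ΔR / (R/in) = 29.8/4.28 = 6.963 in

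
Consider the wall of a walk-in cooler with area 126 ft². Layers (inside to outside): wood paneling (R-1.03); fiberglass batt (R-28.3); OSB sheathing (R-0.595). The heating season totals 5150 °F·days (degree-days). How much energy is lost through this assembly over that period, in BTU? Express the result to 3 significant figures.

R_total = 1.03 + 28.3 + 0.595 = 29.93 ft²·°F·h/BTU
E = A × HDD × 24 / R = 126 × 5150 × 24 / 29.93 = 520400 BTU

520000 BTU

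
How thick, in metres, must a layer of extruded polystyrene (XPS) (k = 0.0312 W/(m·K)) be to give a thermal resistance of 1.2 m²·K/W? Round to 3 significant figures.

L = R·k = 1.2 × 0.0312 = 0.03744 m

0.0374 m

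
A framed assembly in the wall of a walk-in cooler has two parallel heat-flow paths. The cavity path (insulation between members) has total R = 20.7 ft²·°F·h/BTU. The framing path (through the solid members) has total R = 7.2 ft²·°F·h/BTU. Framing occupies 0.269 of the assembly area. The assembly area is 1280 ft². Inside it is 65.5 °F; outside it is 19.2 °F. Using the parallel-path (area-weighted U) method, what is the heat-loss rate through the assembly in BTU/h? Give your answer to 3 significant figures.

U_eff = 0.731/20.7 + 0.269/7.2 = 0.03531 + 0.03736 = 0.07268
R_eff = 1/U_eff = 13.76 ft²·°F·h/BTU
Q = 1280 × (65.5 − 19.2) / 13.76 = 4307 BTU/h

4310 BTU/h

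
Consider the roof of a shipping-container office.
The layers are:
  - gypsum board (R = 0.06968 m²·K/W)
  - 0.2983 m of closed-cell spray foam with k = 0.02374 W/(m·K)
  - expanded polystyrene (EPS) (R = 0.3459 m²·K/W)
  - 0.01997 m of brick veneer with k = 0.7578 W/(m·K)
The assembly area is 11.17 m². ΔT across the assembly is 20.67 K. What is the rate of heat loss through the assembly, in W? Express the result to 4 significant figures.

17.75 W

0.2983/0.02374 = 12.565
0.01997/0.7578 = 0.026353
R_total = 0.06968 + 12.565 + 0.3459 + 0.026353 = 13.007 m²·K/W
Q = A·ΔT/R = 11.17 × 20.67 / 13.007 = 17.75 W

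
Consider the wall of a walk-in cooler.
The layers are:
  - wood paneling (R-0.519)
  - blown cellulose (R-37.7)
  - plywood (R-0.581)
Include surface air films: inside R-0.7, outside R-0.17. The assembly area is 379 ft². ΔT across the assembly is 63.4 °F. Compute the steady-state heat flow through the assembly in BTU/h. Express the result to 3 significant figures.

606 BTU/h

R_total = 0.7 + 0.519 + 37.7 + 0.581 + 0.17 = 39.67 ft²·°F·h/BTU
Q = A·ΔT/R = 379 × 63.4 / 39.67 = 605.7 BTU/h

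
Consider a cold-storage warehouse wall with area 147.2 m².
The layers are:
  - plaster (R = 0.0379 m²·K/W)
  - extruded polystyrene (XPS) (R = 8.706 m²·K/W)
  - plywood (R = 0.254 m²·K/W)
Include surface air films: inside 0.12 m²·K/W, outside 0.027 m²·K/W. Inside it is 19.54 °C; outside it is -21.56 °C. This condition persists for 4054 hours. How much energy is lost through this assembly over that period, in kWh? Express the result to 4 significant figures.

R_total = 0.12 + 0.0379 + 8.706 + 0.254 + 0.027 = 9.1449 m²·K/W
Q = 147.2 × (19.54 − (-21.56)) / 9.1449 = 661.56 W
E = 661.56 W × 4054 h / 1000 = 2682 kWh

2682 kWh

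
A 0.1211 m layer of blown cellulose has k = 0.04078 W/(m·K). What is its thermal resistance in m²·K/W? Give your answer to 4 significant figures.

2.970 m²·K/W

R = L/k = 0.1211/0.04078 = 2.9696 m²·K/W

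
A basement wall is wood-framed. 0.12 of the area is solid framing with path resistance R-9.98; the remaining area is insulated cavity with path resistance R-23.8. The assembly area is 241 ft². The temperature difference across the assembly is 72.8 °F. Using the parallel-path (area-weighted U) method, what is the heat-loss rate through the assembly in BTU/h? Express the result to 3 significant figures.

860 BTU/h

U_eff = 0.88/23.8 + 0.12/9.98 = 0.03697 + 0.01202 = 0.049
R_eff = 1/U_eff = 20.41 ft²·°F·h/BTU
Q = 241 × 72.8 / 20.41 = 859.7 BTU/h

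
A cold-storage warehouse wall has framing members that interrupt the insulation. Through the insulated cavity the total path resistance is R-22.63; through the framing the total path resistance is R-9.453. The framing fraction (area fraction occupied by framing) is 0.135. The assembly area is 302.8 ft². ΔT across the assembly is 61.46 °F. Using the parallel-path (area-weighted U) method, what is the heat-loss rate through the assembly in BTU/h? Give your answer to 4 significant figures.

U_eff = 0.865/22.63 + 0.135/9.453 = 0.038224 + 0.014281 = 0.052505
R_eff = 1/U_eff = 19.046 ft²·°F·h/BTU
Q = 302.8 × 61.46 / 19.046 = 977.12 BTU/h

977.1 BTU/h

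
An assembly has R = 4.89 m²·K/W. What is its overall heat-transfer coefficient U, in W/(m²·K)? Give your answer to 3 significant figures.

0.204 W/(m²·K)

U = 1/R = 1/4.89 = 0.2045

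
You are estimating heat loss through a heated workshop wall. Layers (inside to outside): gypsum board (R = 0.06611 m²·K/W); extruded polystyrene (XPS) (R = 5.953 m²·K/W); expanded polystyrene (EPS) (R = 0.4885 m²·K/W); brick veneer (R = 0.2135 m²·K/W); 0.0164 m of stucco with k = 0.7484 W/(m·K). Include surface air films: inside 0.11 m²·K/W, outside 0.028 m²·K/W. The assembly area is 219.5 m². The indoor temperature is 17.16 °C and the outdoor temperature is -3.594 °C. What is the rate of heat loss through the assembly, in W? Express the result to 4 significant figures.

662.0 W

0.0164/0.7484 = 0.021913
R_total = 0.11 + 0.06611 + 5.953 + 0.4885 + 0.2135 + 0.021913 + 0.028 = 6.881 m²·K/W
Q = A·ΔT/R = 219.5 × (17.16 − (-3.594)) / 6.881 = 662.04 W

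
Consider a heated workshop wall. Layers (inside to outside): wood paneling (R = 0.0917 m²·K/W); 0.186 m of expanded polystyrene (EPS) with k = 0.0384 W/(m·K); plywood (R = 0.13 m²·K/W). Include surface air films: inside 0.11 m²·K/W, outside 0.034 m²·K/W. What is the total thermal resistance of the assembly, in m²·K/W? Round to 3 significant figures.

5.21 m²·K/W

0.186/0.0384 = 4.844
R_total = 0.11 + 0.0917 + 4.844 + 0.13 + 0.034 = 5.209 m²·K/W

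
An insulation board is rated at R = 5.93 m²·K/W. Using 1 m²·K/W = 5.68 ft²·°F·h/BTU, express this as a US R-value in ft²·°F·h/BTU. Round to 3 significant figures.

R_US = 5.93 × 5.68 = 33.68

33.7 ft²·°F·h/BTU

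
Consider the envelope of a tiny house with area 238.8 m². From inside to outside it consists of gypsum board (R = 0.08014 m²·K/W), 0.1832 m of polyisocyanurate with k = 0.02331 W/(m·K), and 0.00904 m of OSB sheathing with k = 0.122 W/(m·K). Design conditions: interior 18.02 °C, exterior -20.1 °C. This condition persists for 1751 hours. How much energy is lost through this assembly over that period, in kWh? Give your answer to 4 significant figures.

0.1832/0.02331 = 7.8593
0.00904/0.122 = 0.074098
R_total = 0.08014 + 7.8593 + 0.074098 = 8.0135 m²·K/W
Q = 238.8 × (18.02 − (-20.1)) / 8.0135 = 1136 W
E = 1136 W × 1751 h / 1000 = 1989.1 kWh

1989 kWh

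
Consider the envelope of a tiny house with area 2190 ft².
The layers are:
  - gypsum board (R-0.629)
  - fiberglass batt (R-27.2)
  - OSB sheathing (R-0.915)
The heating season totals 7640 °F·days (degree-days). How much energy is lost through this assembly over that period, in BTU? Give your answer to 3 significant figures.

14000000 BTU

R_total = 0.629 + 27.2 + 0.915 = 28.74 ft²·°F·h/BTU
E = A × HDD × 24 / R = 2190 × 7640 × 24 / 28.74 = 13970000 BTU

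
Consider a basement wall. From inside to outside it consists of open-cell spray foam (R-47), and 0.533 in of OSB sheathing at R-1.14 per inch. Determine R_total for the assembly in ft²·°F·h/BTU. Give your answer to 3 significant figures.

47.6 ft²·°F·h/BTU

0.533 × 1.14 = 0.6076
R_total = 47 + 0.6076 = 47.61 ft²·°F·h/BTU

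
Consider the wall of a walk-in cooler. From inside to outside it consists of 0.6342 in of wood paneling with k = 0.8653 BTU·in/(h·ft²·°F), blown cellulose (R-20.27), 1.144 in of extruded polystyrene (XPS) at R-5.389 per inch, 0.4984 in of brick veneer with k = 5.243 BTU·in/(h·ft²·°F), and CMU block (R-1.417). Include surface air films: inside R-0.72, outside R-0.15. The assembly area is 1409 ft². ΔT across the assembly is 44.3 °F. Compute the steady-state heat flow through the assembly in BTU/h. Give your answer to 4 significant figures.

0.6342/0.8653 = 0.73292
1.144 × 5.389 = 6.165
0.4984/5.243 = 0.09506
R_total = 0.72 + 0.73292 + 20.27 + 6.165 + 0.09506 + 1.417 + 0.15 = 29.55 ft²·°F·h/BTU
Q = A·ΔT/R = 1409 × 44.3 / 29.55 = 2112.3 BTU/h

2112 BTU/h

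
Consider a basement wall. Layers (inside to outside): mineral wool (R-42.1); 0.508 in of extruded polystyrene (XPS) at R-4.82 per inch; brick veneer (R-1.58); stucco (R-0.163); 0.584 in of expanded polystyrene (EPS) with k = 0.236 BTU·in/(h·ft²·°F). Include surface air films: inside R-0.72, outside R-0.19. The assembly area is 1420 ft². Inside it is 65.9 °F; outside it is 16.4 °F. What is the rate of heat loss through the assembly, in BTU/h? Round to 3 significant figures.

1410 BTU/h

0.508 × 4.82 = 2.449
0.584/0.236 = 2.475
R_total = 0.72 + 42.1 + 2.449 + 1.58 + 0.163 + 2.475 + 0.19 = 49.68 ft²·°F·h/BTU
Q = A·ΔT/R = 1420 × (65.9 − 16.4) / 49.68 = 1415 BTU/h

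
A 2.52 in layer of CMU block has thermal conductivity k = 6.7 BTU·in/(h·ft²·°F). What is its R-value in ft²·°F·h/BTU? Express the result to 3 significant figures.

R = L/k = 2.52/6.7 = 0.3761 ft²·°F·h/BTU

0.376 ft²·°F·h/BTU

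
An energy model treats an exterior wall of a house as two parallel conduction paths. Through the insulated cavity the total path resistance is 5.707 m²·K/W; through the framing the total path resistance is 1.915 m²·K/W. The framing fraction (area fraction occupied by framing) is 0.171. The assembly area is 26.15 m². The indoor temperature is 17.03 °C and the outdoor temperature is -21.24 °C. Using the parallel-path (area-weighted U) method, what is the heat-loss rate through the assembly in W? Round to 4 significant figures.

U_eff = 0.829/5.707 + 0.171/1.915 = 0.14526 + 0.089295 = 0.23456
R_eff = 1/U_eff = 4.2634 m²·K/W
Q = 26.15 × (17.03 − (-21.24)) / 4.2634 = 234.73 W

234.7 W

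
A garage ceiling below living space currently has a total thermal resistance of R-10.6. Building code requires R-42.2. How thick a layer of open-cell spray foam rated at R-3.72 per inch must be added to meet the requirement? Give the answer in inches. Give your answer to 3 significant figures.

ΔR = 42.2 − 10.6 = 31.6 ft²·°F·h/BTU
L = ΔR / (R/in) = 31.6/3.72 = 8.495 in

8.49 in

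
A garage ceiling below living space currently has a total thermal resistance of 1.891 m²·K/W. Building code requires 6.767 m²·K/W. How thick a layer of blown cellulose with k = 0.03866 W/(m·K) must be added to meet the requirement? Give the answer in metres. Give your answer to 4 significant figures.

0.1885 m

ΔR = 6.767 − 1.891 = 4.876 m²·K/W
L = ΔR × k = 4.876 × 0.03866 = 0.18851 m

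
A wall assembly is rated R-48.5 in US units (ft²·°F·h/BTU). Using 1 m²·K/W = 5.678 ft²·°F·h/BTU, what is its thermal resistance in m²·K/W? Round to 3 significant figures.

R_SI = 48.5/5.678 = 8.542

8.54 m²·K/W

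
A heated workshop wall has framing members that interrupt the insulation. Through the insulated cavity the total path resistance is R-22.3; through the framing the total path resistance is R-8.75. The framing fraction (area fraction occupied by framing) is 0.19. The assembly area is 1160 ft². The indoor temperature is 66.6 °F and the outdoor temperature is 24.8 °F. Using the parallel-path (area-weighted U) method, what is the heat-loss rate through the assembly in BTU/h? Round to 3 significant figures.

2810 BTU/h

U_eff = 0.81/22.3 + 0.19/8.75 = 0.03632 + 0.02171 = 0.05804
R_eff = 1/U_eff = 17.23 ft²·°F·h/BTU
Q = 1160 × (66.6 − 24.8) / 17.23 = 2814 BTU/h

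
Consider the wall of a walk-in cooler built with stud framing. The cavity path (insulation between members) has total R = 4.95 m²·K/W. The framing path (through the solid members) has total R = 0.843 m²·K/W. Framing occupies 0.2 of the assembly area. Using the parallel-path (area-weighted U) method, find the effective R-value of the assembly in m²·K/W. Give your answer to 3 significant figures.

2.51 m²·K/W

U_eff = 0.8/4.95 + 0.2/0.843 = 0.1616 + 0.2372 = 0.3989
R_eff = 1/U_eff = 2.507 m²·K/W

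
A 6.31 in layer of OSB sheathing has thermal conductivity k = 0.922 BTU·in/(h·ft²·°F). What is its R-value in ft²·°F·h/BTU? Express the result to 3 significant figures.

R = L/k = 6.31/0.922 = 6.844 ft²·°F·h/BTU

6.84 ft²·°F·h/BTU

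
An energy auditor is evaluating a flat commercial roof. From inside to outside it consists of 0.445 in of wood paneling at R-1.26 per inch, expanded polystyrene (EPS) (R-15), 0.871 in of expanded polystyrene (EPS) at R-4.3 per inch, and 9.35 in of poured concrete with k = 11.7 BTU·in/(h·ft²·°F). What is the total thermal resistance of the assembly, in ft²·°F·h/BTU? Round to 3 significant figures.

0.445 × 1.26 = 0.5607
0.871 × 4.3 = 3.745
9.35/11.7 = 0.7991
R_total = 0.5607 + 15 + 3.745 + 0.7991 = 20.11 ft²·°F·h/BTU

20.1 ft²·°F·h/BTU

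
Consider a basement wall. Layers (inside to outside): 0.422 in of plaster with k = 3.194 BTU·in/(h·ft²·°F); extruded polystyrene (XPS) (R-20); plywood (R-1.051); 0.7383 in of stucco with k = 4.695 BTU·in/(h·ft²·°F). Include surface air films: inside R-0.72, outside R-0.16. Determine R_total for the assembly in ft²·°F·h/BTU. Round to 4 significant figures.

0.422/3.194 = 0.13212
0.7383/4.695 = 0.15725
R_total = 0.72 + 0.13212 + 20 + 1.051 + 0.15725 + 0.16 = 22.22 ft²·°F·h/BTU

22.22 ft²·°F·h/BTU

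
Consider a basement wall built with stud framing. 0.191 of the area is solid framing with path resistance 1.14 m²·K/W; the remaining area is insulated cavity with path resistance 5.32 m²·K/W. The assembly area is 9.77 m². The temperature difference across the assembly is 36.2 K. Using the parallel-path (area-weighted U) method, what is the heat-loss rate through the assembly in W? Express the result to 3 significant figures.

U_eff = 0.809/5.32 + 0.191/1.14 = 0.1521 + 0.1675 = 0.3196
R_eff = 1/U_eff = 3.129 m²·K/W
Q = 9.77 × 36.2 / 3.129 = 113 W

113 W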